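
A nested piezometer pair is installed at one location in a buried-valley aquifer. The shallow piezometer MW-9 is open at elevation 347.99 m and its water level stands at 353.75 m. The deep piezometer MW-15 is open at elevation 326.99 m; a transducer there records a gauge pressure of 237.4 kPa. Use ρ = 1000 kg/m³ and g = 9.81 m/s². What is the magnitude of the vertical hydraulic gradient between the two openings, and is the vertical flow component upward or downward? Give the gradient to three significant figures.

Total head at MW-9: h = 353.75 m (water level in the standpipe).
Pressure head at MW-15: ψ = P/(ρg) = 237.4×1000 / (1000 × 9.81) = 24.20 m.
Total head at MW-15: h = z + ψ = 326.99 + 24.20 = 351.19 m.
Δh = h(MW-9) − h(MW-15) = 353.75 − 351.19 = 2.56 m.
Vertical separation Δz = 347.99 − 326.99 = 21.00 m.
|i_v| = |Δh| / Δz = 2.56 / 21.00 = 0.122.
Head is higher in the shallow piezometer, so vertical flow is downward (recharge condition).

|i_v| ≈ 0.122; vertical flow is downward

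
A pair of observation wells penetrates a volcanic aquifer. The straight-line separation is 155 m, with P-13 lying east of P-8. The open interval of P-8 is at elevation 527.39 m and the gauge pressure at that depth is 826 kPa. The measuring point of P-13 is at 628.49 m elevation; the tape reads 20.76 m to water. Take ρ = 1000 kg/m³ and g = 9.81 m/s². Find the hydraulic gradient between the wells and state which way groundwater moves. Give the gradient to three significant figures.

i ≈ 0.0249; groundwater flows toward the east

Pressure head at P-8: ψ = P/(ρg) = 826×1000 / (1000 × 9.81) = 84.20 m.
Total head at P-8: h = z + ψ = 527.39 + 84.20 = 611.59 m.
Total head at P-13: h = 628.49 − 20.76 = 607.73 m.
Head difference: h(P-8) − h(P-13) = 611.59 − 607.73 = 3.86 m.
Hydraulic gradient: i = |Δh| / L = 3.86 / 155 = 0.0249.
Flow is from higher to lower head: from P-8 toward P-13, i.e. toward the east.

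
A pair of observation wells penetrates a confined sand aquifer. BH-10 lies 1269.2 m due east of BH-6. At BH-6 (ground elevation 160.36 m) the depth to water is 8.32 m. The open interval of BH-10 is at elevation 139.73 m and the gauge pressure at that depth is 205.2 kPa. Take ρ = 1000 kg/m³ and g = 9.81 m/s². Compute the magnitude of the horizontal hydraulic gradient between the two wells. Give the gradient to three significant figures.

Total head at BH-6: h = 160.36 − 8.32 = 152.04 m.
Pressure head at BH-10: ψ = P/(ρg) = 205.2×1000 / (1000 × 9.81) = 20.92 m.
Total head at BH-10: h = z + ψ = 139.73 + 20.92 = 160.65 m.
Head difference: h(BH-6) − h(BH-10) = 152.04 − 160.65 = -8.61 m.
Hydraulic gradient: i = |Δh| / L = 8.61 / 1269.2 = 0.00678.

i ≈ 0.00678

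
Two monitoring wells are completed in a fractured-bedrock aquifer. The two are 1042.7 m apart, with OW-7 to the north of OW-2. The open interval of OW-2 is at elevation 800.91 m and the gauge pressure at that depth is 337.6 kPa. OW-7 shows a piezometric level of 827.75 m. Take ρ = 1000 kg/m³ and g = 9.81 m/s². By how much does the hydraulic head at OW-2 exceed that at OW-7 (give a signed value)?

Pressure head at OW-2: ψ = P/(ρg) = 337.6×1000 / (1000 × 9.81) = 34.41 m.
Total head at OW-2: h = z + ψ = 800.91 + 34.41 = 835.32 m.
Total head at OW-7: h = 827.75 m (water level in the piezometer is the total head).
Head difference: h(OW-2) − h(OW-7) = 835.32 − 827.75 = 7.57 m.

Δh ≈ 7.57 m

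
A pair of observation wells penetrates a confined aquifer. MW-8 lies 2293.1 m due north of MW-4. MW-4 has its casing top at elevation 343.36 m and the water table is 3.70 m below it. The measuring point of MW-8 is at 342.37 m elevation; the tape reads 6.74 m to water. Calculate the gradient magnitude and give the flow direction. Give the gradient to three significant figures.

Total head at MW-4: h = 343.36 − 3.70 = 339.66 m.
Total head at MW-8: h = 342.37 − 6.74 = 335.63 m.
Head difference: h(MW-4) − h(MW-8) = 339.66 − 335.63 = 4.03 m.
Hydraulic gradient: i = |Δh| / L = 4.03 / 2293.1 = 0.00176.
Flow is from higher to lower head: from MW-4 toward MW-8, i.e. toward the north.

i ≈ 0.00176; groundwater flows toward the north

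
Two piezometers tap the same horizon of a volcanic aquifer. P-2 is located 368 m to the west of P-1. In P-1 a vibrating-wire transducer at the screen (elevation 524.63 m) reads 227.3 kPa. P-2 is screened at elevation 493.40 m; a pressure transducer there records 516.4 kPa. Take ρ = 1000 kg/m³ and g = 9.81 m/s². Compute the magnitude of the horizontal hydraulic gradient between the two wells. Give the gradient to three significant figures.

i ≈ 0.00478

Pressure head at P-1: ψ = P/(ρg) = 227.3×1000 / (1000 × 9.81) = 23.17 m.
Total head at P-1: h = z + ψ = 524.63 + 23.17 = 547.80 m.
Pressure head at P-2: ψ = P/(ρg) = 516.4×1000 / (1000 × 9.81) = 52.64 m.
Total head at P-2: h = z + ψ = 493.40 + 52.64 = 546.04 m.
Head difference: h(P-1) − h(P-2) = 547.80 − 546.04 = 1.76 m.
Hydraulic gradient: i = |Δh| / L = 1.76 / 368 = 0.00478.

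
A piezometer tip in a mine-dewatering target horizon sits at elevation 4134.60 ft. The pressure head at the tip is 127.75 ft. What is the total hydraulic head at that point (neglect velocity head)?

h = z + ψ = 4134.60 + 127.75 = 4262.35 ft.

h ≈ 4262.35 ft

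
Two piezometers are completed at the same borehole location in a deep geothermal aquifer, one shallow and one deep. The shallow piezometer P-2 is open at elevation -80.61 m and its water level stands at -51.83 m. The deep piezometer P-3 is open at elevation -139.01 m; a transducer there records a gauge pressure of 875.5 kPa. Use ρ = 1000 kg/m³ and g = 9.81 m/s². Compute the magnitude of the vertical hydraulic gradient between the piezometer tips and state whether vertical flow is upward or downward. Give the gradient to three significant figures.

|i_v| ≈ 0.0354; vertical flow is upward

Total head at P-2: h = -51.83 m (water level in the standpipe).
Pressure head at P-3: ψ = P/(ρg) = 875.5×1000 / (1000 × 9.81) = 89.25 m.
Total head at P-3: h = z + ψ = -139.01 + 89.25 = -49.76 m.
Δh = h(P-2) − h(P-3) = -51.83 − (-49.76) = -2.07 m.
Vertical separation Δz = -80.61 − (-139.01) = 58.40 m.
|i_v| = |Δh| / Δz = 2.07 / 58.40 = 0.0354.
Head is higher in the deep piezometer, so vertical flow is upward (discharge condition).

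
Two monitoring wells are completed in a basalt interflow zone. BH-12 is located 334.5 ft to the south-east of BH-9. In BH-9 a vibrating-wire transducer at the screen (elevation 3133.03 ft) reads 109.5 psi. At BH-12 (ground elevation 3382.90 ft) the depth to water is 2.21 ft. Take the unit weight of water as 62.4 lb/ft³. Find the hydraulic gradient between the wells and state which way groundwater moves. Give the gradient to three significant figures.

i ≈ 0.0150; groundwater flows toward the south-east

Pressure head at BH-9: ψ = 144·P/γ = 144 × 109.5 / 62.4 = 252.69 ft.
Total head at BH-9: h = z + ψ = 3133.03 + 252.69 = 3385.72 ft.
Total head at BH-12: h = 3382.90 − 2.21 = 3380.69 ft.
Head difference: h(BH-9) − h(BH-12) = 3385.72 − 3380.69 = 5.03 ft.
Hydraulic gradient: i = |Δh| / L = 5.03 / 334.5 = 0.0150.
Flow is from higher to lower head: from BH-9 toward BH-12, i.e. toward the south-east.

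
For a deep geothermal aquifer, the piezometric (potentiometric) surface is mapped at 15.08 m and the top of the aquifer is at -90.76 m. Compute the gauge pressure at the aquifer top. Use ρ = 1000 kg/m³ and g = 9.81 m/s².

Pressure head at the aquifer top: ψ = h − z = 15.08 − (-90.76) = 105.84 m.
P = ρgψ = 1000 × 9.81 × 105.84 = 1038290 Pa ≈ 1040 kPa.

P ≈ 1040 kPa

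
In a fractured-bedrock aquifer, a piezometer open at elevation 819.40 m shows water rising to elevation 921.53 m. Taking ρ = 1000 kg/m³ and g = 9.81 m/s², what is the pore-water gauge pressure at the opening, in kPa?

Pressure head ψ = h − z = 921.53 − 819.40 = 102.13 m.
P = ρgψ = 1000 × 9.81 × 102.13 = 1001895 Pa ≈ 1000 kPa.

P ≈ 1000 kPa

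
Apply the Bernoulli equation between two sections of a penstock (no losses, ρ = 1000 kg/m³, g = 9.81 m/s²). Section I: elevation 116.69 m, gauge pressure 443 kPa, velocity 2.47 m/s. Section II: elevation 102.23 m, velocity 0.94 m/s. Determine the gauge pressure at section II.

P₂ ≈ 587 kPa

Pressure head at I: ψ₁ = P₁/(ρg) = 443×1000 / (1000 × 9.81) = 45.16 m.
Velocity heads: v₁²/2g = 2.47²/19.62 = 0.311 m; v₂²/2g = 0.94²/19.62 = 0.045 m.
Total head H = z₁ + ψ₁ + v₁²/2g = 116.69 + 45.16 + 0.311 = 162.16 m.
ψ₂ = H − z₂ − v₂²/2g = 162.16 − 102.23 − 0.045 = 59.88 m.
P₂ = ρgψ₂ = 1000 × 9.81 × 59.88 ≈ 587 kPa.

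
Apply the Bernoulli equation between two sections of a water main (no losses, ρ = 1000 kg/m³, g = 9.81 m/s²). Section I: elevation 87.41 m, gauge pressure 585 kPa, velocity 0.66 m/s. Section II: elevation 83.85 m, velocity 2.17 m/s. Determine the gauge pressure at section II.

Pressure head at I: ψ₁ = P₁/(ρg) = 585×1000 / (1000 × 9.81) = 59.63 m.
Velocity heads: v₁²/2g = 0.66²/19.62 = 0.022 m; v₂²/2g = 2.17²/19.62 = 0.240 m.
Total head H = z₁ + ψ₁ + v₁²/2g = 87.41 + 59.63 + 0.022 = 147.06 m.
ψ₂ = H − z₂ − v₂²/2g = 147.06 − 83.85 − 0.240 = 62.97 m.
P₂ = ρgψ₂ = 1000 × 9.81 × 62.97 ≈ 618 kPa.

P₂ ≈ 618 kPa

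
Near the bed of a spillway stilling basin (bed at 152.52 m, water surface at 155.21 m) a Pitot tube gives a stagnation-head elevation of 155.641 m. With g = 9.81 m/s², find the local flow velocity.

v ≈ 2.91 m/s

Near the bed, under hydrostatic conditions, the piezometric head (z + ψ) equals the free-surface elevation, 155.21 m.
Velocity head = total − piezometric = 155.641 − 155.21 = 0.431 m.
v = √(2g·h_v) = √(2 × 9.81 × 0.431) = 2.91 m/s.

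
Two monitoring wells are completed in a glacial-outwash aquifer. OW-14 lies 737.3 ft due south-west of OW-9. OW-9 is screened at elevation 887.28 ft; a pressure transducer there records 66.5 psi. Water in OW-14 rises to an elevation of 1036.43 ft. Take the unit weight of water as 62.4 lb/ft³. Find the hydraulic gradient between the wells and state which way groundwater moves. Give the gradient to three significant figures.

i ≈ 0.00585; groundwater flows toward the south-west

Pressure head at OW-9: ψ = 144·P/γ = 144 × 66.5 / 62.4 = 153.46 ft.
Total head at OW-9: h = z + ψ = 887.28 + 153.46 = 1040.74 ft.
Total head at OW-14: h = 1036.43 ft (water level in the piezometer is the total head).
Head difference: h(OW-9) − h(OW-14) = 1040.74 − 1036.43 = 4.31 ft.
Hydraulic gradient: i = |Δh| / L = 4.31 / 737.3 = 0.00585.
Flow is from higher to lower head: from OW-9 toward OW-14, i.e. toward the south-west.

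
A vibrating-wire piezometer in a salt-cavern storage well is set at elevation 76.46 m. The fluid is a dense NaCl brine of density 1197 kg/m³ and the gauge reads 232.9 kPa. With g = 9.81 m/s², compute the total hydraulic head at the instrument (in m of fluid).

ψ = P/(ρg) = 232.9×1000 / (1197 × 9.81) = 19.83 m.
h = z + ψ = 76.46 + 19.83 = 96.29 m.

h ≈ 96.29 m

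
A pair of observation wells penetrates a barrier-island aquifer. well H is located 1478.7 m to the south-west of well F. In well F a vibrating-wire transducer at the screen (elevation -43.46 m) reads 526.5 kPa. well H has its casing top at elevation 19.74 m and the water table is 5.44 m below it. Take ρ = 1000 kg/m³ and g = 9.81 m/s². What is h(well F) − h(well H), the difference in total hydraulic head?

Δh ≈ -4.09 m

Pressure head at well F: ψ = P/(ρg) = 526.5×1000 / (1000 × 9.81) = 53.67 m.
Total head at well F: h = z + ψ = -43.46 + 53.67 = 10.21 m.
Total head at well H: h = 19.74 − 5.44 = 14.30 m.
Head difference: h(well F) − h(well H) = 10.21 − 14.30 = -4.09 m.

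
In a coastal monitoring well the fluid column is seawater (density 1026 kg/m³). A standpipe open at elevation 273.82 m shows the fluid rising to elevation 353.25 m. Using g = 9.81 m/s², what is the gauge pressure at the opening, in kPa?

Pressure head ψ = h − z = 353.25 − 273.82 = 79.43 m.
P = ρgψ = 1026 × 9.81 × 79.43 = 799468 Pa ≈ 799 kPa.

P ≈ 799 kPa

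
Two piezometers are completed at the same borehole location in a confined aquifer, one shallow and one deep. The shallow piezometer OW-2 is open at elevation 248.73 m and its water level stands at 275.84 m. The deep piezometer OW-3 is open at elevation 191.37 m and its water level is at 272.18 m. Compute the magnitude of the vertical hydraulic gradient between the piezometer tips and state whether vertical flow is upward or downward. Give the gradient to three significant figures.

Total head at OW-2: h = 275.84 m (water level in the standpipe).
Total head at OW-3: h = 272.18 m.
Δh = h(OW-2) − h(OW-3) = 275.84 − 272.18 = 3.66 m.
Vertical separation Δz = 248.73 − 191.37 = 57.36 m.
|i_v| = |Δh| / Δz = 3.66 / 57.36 = 0.0638.
Head is higher in the shallow piezometer, so vertical flow is downward (recharge condition).

|i_v| ≈ 0.0638; vertical flow is downward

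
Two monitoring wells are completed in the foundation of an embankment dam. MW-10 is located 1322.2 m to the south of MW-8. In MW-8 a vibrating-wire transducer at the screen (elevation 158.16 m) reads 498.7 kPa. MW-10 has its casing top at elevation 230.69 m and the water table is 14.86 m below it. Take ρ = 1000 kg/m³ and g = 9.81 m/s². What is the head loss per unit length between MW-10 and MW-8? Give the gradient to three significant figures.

Pressure head at MW-8: ψ = P/(ρg) = 498.7×1000 / (1000 × 9.81) = 50.84 m.
Total head at MW-8: h = z + ψ = 158.16 + 50.84 = 209.00 m.
Total head at MW-10: h = 230.69 − 14.86 = 215.83 m.
Head difference: h(MW-8) − h(MW-10) = 209.00 − 215.83 = -6.83 m.
Hydraulic gradient: i = |Δh| / L = 6.83 / 1322.2 = 0.00517.

i ≈ 0.00517 m/m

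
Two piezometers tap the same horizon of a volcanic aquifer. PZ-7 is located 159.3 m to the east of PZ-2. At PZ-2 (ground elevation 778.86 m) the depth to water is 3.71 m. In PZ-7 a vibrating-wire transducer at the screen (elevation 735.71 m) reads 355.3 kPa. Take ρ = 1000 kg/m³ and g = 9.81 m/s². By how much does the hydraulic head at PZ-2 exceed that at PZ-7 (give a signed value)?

Δh ≈ 3.22 m

Total head at PZ-2: h = 778.86 − 3.71 = 775.15 m.
Pressure head at PZ-7: ψ = P/(ρg) = 355.3×1000 / (1000 × 9.81) = 36.22 m.
Total head at PZ-7: h = z + ψ = 735.71 + 36.22 = 771.93 m.
Head difference: h(PZ-2) − h(PZ-7) = 775.15 − 771.93 = 3.22 m.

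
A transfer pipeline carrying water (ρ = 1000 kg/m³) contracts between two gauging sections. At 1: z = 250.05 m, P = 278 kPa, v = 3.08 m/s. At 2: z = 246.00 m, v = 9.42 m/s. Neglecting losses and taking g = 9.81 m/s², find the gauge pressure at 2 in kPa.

Pressure head at 1: ψ₁ = P₁/(ρg) = 278×1000 / (1000 × 9.81) = 28.34 m.
Velocity heads: v₁²/2g = 3.08²/19.62 = 0.484 m; v₂²/2g = 9.42²/19.62 = 4.523 m.
Total head H = z₁ + ψ₁ + v₁²/2g = 250.05 + 28.34 + 0.484 = 278.87 m.
ψ₂ = H − z₂ − v₂²/2g = 278.87 − 246.00 − 4.523 = 28.35 m.
P₂ = ρgψ₂ = 1000 × 9.81 × 28.35 ≈ 278 kPa.

P₂ ≈ 278 kPa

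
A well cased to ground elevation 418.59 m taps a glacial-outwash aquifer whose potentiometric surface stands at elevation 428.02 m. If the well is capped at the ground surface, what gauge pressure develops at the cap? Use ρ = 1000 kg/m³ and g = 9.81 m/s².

P ≈ 92.5 kPa

Head above the cap: Δh = 428.02 − 418.59 = 9.43 m.
P = ρgΔh = 1000 × 9.81 × 9.43 = 92508 Pa ≈ 92.5 kPa.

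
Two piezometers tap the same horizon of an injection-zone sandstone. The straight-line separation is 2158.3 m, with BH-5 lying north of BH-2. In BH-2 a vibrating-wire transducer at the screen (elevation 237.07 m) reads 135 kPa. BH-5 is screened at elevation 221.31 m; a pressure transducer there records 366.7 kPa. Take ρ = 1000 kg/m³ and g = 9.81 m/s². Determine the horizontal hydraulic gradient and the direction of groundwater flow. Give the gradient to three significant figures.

Pressure head at BH-2: ψ = P/(ρg) = 135×1000 / (1000 × 9.81) = 13.76 m.
Total head at BH-2: h = z + ψ = 237.07 + 13.76 = 250.83 m.
Pressure head at BH-5: ψ = P/(ρg) = 366.7×1000 / (1000 × 9.81) = 37.38 m.
Total head at BH-5: h = z + ψ = 221.31 + 37.38 = 258.69 m.
Head difference: h(BH-2) − h(BH-5) = 250.83 − 258.69 = -7.86 m.
Hydraulic gradient: i = |Δh| / L = 7.86 / 2158.3 = 0.00364.
Flow is from higher to lower head: from BH-5 toward BH-2, i.e. toward the south.

i ≈ 0.00364; groundwater flows toward the south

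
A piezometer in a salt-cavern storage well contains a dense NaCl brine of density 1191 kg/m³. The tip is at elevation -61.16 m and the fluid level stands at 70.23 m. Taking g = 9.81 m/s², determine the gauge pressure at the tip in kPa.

Pressure head ψ = h − z = 70.23 − (-61.16) = 131.39 m.
P = ρgψ = 1191 × 9.81 × 131.39 = 1535123 Pa ≈ 1540 kPa.

P ≈ 1540 kPa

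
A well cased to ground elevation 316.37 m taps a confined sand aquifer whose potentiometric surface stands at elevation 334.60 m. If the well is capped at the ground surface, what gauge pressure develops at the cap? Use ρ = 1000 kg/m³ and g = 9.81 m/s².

Head above the cap: Δh = 334.60 − 316.37 = 18.23 m.
P = ρgΔh = 1000 × 9.81 × 18.23 = 178836 Pa ≈ 179 kPa.

P ≈ 179 kPa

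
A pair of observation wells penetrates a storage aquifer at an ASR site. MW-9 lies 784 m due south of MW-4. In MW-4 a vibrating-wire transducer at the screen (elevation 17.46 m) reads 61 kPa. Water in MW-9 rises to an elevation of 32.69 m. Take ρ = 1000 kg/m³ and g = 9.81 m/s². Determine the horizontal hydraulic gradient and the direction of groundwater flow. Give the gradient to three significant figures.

i ≈ 0.0115; groundwater flows toward the north

Pressure head at MW-4: ψ = P/(ρg) = 61×1000 / (1000 × 9.81) = 6.22 m.
Total head at MW-4: h = z + ψ = 17.46 + 6.22 = 23.68 m.
Total head at MW-9: h = 32.69 m (water level in the piezometer is the total head).
Head difference: h(MW-4) − h(MW-9) = 23.68 − 32.69 = -9.01 m.
Hydraulic gradient: i = |Δh| / L = 9.01 / 784 = 0.0115.
Flow is from higher to lower head: from MW-9 toward MW-4, i.e. toward the north.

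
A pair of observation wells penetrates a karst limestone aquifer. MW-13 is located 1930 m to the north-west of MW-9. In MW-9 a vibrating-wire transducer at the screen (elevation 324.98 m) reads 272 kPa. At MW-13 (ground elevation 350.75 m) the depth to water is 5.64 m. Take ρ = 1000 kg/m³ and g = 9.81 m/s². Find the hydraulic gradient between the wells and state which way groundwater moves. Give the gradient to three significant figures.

i ≈ 0.00394; groundwater flows toward the north-west

Pressure head at MW-9: ψ = P/(ρg) = 272×1000 / (1000 × 9.81) = 27.73 m.
Total head at MW-9: h = z + ψ = 324.98 + 27.73 = 352.71 m.
Total head at MW-13: h = 350.75 − 5.64 = 345.11 m.
Head difference: h(MW-9) − h(MW-13) = 352.71 − 345.11 = 7.60 m.
Hydraulic gradient: i = |Δh| / L = 7.60 / 1930 = 0.00394.
Flow is from higher to lower head: from MW-9 toward MW-13, i.e. toward the north-west.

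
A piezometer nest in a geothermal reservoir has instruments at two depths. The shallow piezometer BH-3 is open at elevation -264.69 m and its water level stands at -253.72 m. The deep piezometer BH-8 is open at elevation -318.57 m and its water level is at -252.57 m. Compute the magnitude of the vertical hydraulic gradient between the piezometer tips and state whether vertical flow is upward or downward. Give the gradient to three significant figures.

Total head at BH-3: h = -253.72 m (water level in the standpipe).
Total head at BH-8: h = -252.57 m.
Δh = h(BH-3) − h(BH-8) = -253.72 − (-252.57) = -1.15 m.
Vertical separation Δz = -264.69 − (-318.57) = 53.88 m.
|i_v| = |Δh| / Δz = 1.15 / 53.88 = 0.0213.
Head is higher in the deep piezometer, so vertical flow is upward (discharge condition).

|i_v| ≈ 0.0213; vertical flow is upward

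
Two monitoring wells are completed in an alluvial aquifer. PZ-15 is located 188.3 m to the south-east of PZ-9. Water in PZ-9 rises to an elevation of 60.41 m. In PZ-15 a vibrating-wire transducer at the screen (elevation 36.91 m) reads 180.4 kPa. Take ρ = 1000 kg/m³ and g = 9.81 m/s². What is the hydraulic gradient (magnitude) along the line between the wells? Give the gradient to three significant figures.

Total head at PZ-9: h = 60.41 m (water level in the piezometer is the total head).
Pressure head at PZ-15: ψ = P/(ρg) = 180.4×1000 / (1000 × 9.81) = 18.39 m.
Total head at PZ-15: h = z + ψ = 36.91 + 18.39 = 55.30 m.
Head difference: h(PZ-9) − h(PZ-15) = 60.41 − 55.30 = 5.11 m.
Hydraulic gradient: i = |Δh| / L = 5.11 / 188.3 = 0.0271.

i ≈ 0.0271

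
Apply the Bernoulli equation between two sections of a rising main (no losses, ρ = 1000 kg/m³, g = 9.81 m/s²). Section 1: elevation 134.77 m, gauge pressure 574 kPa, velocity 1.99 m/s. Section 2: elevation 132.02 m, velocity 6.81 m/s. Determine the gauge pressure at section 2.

Pressure head at 1: ψ₁ = P₁/(ρg) = 574×1000 / (1000 × 9.81) = 58.51 m.
Velocity heads: v₁²/2g = 1.99²/19.62 = 0.202 m; v₂²/2g = 6.81²/19.62 = 2.364 m.
Total head H = z₁ + ψ₁ + v₁²/2g = 134.77 + 58.51 + 0.202 = 193.48 m.
ψ₂ = H − z₂ − v₂²/2g = 193.48 − 132.02 − 2.364 = 59.10 m.
P₂ = ρgψ₂ = 1000 × 9.81 × 59.10 ≈ 580 kPa.

P₂ ≈ 580 kPa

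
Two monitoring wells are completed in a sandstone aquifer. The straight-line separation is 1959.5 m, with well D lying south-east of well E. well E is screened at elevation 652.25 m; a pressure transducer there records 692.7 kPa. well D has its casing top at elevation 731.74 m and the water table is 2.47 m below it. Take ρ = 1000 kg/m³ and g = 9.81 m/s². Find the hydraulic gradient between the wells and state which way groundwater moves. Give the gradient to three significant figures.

Pressure head at well E: ψ = P/(ρg) = 692.7×1000 / (1000 × 9.81) = 70.61 m.
Total head at well E: h = z + ψ = 652.25 + 70.61 = 722.86 m.
Total head at well D: h = 731.74 − 2.47 = 729.27 m.
Head difference: h(well E) − h(well D) = 722.86 − 729.27 = -6.41 m.
Hydraulic gradient: i = |Δh| / L = 6.41 / 1959.5 = 0.00327.
Flow is from higher to lower head: from well D toward well E, i.e. toward the north-west.

i ≈ 0.00327; groundwater flows toward the north-west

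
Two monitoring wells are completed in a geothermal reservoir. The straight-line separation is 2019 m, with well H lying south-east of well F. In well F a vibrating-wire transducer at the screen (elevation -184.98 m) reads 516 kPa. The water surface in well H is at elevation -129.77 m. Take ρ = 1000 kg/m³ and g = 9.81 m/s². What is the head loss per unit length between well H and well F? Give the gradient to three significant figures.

i ≈ 0.00129 m/m

Pressure head at well F: ψ = P/(ρg) = 516×1000 / (1000 × 9.81) = 52.60 m.
Total head at well F: h = z + ψ = -184.98 + 52.60 = -132.38 m.
Total head at well H: h = -129.77 m (water level in the piezometer is the total head).
Head difference: h(well F) − h(well H) = -132.38 − (-129.77) = -2.61 m.
Hydraulic gradient: i = |Δh| / L = 2.61 / 2019 = 0.00129.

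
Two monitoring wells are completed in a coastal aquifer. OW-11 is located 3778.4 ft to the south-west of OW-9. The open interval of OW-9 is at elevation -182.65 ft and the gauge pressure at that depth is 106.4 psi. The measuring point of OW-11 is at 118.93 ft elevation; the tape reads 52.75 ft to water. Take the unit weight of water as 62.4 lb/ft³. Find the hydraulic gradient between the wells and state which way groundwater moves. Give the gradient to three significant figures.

i ≈ 0.000871; groundwater flows toward the north-east

Pressure head at OW-9: ψ = 144·P/γ = 144 × 106.4 / 62.4 = 245.54 ft.
Total head at OW-9: h = z + ψ = -182.65 + 245.54 = 62.89 ft.
Total head at OW-11: h = 118.93 − 52.75 = 66.18 ft.
Head difference: h(OW-9) − h(OW-11) = 62.89 − 66.18 = -3.29 ft.
Hydraulic gradient: i = |Δh| / L = 3.29 / 3778.4 = 0.000871.
Flow is from higher to lower head: from OW-11 toward OW-9, i.e. toward the north-east.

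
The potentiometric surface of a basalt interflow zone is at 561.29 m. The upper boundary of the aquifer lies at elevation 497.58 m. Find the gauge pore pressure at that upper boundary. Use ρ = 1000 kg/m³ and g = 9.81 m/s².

P ≈ 625 kPa

Pressure head at the aquifer top: ψ = h − z = 561.29 − 497.58 = 63.71 m.
P = ρgψ = 1000 × 9.81 × 63.71 = 624995 Pa ≈ 625 kPa.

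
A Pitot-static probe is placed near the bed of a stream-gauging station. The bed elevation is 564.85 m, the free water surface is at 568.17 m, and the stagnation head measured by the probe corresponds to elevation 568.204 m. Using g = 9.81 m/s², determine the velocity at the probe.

Near the bed, under hydrostatic conditions, the piezometric head (z + ψ) equals the free-surface elevation, 568.17 m.
Velocity head = total − piezometric = 568.204 − 568.17 = 0.034 m.
v = √(2g·h_v) = √(2 × 9.81 × 0.034) = 0.817 m/s.

v ≈ 0.817 m/s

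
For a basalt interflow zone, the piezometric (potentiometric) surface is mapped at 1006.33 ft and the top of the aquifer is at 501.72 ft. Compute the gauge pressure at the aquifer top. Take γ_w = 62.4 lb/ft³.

P ≈ 219 psi

Pressure head at the aquifer top: ψ = h − z = 1006.33 − 501.72 = 504.61 ft.
P = γψ/144 = 62.4 × 504.61 / 144 = 219 psi.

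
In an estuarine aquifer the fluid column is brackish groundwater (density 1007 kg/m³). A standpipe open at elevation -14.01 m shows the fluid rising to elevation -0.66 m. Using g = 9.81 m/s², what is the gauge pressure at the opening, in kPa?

Pressure head ψ = h − z = -0.66 − (-14.01) = 13.35 m.
P = ρgψ = 1007 × 9.81 × 13.35 = 131880 Pa ≈ 132 kPa.

P ≈ 132 kPa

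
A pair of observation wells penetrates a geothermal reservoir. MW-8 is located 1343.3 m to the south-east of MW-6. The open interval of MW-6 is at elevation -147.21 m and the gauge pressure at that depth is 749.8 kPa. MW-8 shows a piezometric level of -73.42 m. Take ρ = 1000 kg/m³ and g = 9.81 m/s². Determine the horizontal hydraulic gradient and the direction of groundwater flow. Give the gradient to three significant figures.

i ≈ 0.00197; groundwater flows toward the south-east

Pressure head at MW-6: ψ = P/(ρg) = 749.8×1000 / (1000 × 9.81) = 76.43 m.
Total head at MW-6: h = z + ψ = -147.21 + 76.43 = -70.78 m.
Total head at MW-8: h = -73.42 m (water level in the piezometer is the total head).
Head difference: h(MW-6) − h(MW-8) = -70.78 − (-73.42) = 2.64 m.
Hydraulic gradient: i = |Δh| / L = 2.64 / 1343.3 = 0.00197.
Flow is from higher to lower head: from MW-6 toward MW-8, i.e. toward the south-east.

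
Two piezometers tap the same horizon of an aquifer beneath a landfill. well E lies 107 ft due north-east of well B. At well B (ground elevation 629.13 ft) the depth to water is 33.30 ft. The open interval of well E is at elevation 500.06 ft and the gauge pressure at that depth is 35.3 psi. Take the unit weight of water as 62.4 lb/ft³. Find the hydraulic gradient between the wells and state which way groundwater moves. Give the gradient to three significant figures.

Total head at well B: h = 629.13 − 33.30 = 595.83 ft.
Pressure head at well E: ψ = 144·P/γ = 144 × 35.3 / 62.4 = 81.46 ft.
Total head at well E: h = z + ψ = 500.06 + 81.46 = 581.52 ft.
Head difference: h(well B) − h(well E) = 595.83 − 581.52 = 14.31 ft.
Hydraulic gradient: i = |Δh| / L = 14.31 / 107 = 0.134.
Flow is from higher to lower head: from well B toward well E, i.e. toward the north-east.

i ≈ 0.134; groundwater flows toward the north-east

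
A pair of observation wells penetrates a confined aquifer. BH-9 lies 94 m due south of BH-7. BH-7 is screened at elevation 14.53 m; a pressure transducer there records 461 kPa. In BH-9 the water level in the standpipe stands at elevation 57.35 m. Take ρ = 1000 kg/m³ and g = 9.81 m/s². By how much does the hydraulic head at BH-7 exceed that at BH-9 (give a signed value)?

Δh ≈ 4.17 m

Pressure head at BH-7: ψ = P/(ρg) = 461×1000 / (1000 × 9.81) = 46.99 m.
Total head at BH-7: h = z + ψ = 14.53 + 46.99 = 61.52 m.
Total head at BH-9: h = 57.35 m (water level in the piezometer is the total head).
Head difference: h(BH-7) − h(BH-9) = 61.52 − 57.35 = 4.17 m.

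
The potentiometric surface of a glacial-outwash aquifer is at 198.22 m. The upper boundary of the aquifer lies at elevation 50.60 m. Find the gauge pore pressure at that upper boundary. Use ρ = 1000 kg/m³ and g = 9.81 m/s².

Pressure head at the aquifer top: ψ = h − z = 198.22 − 50.60 = 147.62 m.
P = ρgψ = 1000 × 9.81 × 147.62 = 1448152 Pa ≈ 1450 kPa.

P ≈ 1450 kPa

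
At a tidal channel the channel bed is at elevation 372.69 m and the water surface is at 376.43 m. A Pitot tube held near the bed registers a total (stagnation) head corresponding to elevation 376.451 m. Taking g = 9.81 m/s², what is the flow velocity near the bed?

Near the bed, under hydrostatic conditions, the piezometric head (z + ψ) equals the free-surface elevation, 376.43 m.
Velocity head = total − piezometric = 376.451 − 376.43 = 0.021 m.
v = √(2g·h_v) = √(2 × 9.81 × 0.021) = 0.642 m/s.

v ≈ 0.642 m/s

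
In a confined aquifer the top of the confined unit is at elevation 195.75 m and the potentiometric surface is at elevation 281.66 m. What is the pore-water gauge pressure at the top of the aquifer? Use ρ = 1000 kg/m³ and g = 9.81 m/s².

Pressure head at the aquifer top: ψ = h − z = 281.66 − 195.75 = 85.91 m.
P = ρgψ = 1000 × 9.81 × 85.91 = 842777 Pa ≈ 843 kPa.

P ≈ 843 kPa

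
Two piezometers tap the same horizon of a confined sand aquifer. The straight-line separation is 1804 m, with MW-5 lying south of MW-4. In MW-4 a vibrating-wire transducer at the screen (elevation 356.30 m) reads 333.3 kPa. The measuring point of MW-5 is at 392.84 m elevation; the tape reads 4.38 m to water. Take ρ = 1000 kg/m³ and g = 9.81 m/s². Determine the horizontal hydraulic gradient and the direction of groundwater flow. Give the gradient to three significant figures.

i ≈ 0.00101; groundwater flows toward the south

Pressure head at MW-4: ψ = P/(ρg) = 333.3×1000 / (1000 × 9.81) = 33.98 m.
Total head at MW-4: h = z + ψ = 356.30 + 33.98 = 390.28 m.
Total head at MW-5: h = 392.84 − 4.38 = 388.46 m.
Head difference: h(MW-4) − h(MW-5) = 390.28 − 388.46 = 1.82 m.
Hydraulic gradient: i = |Δh| / L = 1.82 / 1804 = 0.00101.
Flow is from higher to lower head: from MW-4 toward MW-5, i.e. toward the south.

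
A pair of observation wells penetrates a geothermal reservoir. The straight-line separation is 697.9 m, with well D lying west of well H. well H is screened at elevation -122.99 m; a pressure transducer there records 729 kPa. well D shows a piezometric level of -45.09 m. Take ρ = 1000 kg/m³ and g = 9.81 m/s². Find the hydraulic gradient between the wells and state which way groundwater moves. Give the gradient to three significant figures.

i ≈ 0.00514; groundwater flows toward the east

Pressure head at well H: ψ = P/(ρg) = 729×1000 / (1000 × 9.81) = 74.31 m.
Total head at well H: h = z + ψ = -122.99 + 74.31 = -48.68 m.
Total head at well D: h = -45.09 m (water level in the piezometer is the total head).
Head difference: h(well H) − h(well D) = -48.68 − (-45.09) = -3.59 m.
Hydraulic gradient: i = |Δh| / L = 3.59 / 697.9 = 0.00514.
Flow is from higher to lower head: from well D toward well H, i.e. toward the east.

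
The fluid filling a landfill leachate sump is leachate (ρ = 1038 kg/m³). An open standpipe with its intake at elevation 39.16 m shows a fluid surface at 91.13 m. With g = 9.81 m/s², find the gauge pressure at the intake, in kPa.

Pressure head ψ = h − z = 91.13 − 39.16 = 51.97 m.
P = ρgψ = 1038 × 9.81 × 51.97 = 529199 Pa ≈ 529 kPa.

P ≈ 529 kPa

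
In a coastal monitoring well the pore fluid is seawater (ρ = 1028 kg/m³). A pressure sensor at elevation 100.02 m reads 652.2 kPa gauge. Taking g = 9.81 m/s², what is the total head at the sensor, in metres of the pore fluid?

h ≈ 164.69 m

ψ = P/(ρg) = 652.2×1000 / (1028 × 9.81) = 64.67 m.
h = z + ψ = 100.02 + 64.67 = 164.69 m.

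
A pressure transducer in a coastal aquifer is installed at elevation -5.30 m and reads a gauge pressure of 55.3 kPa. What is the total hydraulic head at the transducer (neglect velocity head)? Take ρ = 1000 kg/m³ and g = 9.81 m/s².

ψ = P/(ρg) = 55.3×1000 / (1000 × 9.81) = 5.64 m.
h = z + ψ = -5.30 + 5.64 = 0.34 m.

h ≈ 0.34 m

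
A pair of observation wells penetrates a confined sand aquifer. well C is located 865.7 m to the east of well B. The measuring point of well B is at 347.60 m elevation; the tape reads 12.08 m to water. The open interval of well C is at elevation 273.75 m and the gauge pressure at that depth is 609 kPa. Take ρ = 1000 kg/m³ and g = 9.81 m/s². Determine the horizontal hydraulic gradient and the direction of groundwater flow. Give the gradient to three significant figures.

i ≈ 0.000358; groundwater flows toward the west

Total head at well B: h = 347.60 − 12.08 = 335.52 m.
Pressure head at well C: ψ = P/(ρg) = 609×1000 / (1000 × 9.81) = 62.08 m.
Total head at well C: h = z + ψ = 273.75 + 62.08 = 335.83 m.
Head difference: h(well B) − h(well C) = 335.52 − 335.83 = -0.31 m.
Hydraulic gradient: i = |Δh| / L = 0.31 / 865.7 = 0.000358.
Flow is from higher to lower head: from well C toward well B, i.e. toward the west.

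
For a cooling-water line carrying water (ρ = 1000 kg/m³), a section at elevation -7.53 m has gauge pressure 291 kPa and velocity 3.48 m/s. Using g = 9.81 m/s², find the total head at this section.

h ≈ 22.75 m

Pressure head ψ = P/(ρg) = 291×1000 / (1000 × 9.81) = 29.66 m.
Velocity head = v²/(2g) = 3.48² / (2 × 9.81) = 0.617 m.
h = z + ψ + v²/(2g) = -7.53 + 29.66 + 0.617 = 22.75 m.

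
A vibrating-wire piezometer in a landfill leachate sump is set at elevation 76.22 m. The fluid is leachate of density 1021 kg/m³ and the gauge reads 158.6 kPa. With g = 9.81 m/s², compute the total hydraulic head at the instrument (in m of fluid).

ψ = P/(ρg) = 158.6×1000 / (1021 × 9.81) = 15.83 m.
h = z + ψ = 76.22 + 15.83 = 92.05 m.

h ≈ 92.05 m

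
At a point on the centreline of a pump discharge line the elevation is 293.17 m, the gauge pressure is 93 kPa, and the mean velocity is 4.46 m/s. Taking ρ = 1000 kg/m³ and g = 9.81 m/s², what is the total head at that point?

h ≈ 303.66 m

Pressure head ψ = P/(ρg) = 93×1000 / (1000 × 9.81) = 9.48 m.
Velocity head = v²/(2g) = 4.46² / (2 × 9.81) = 1.014 m.
h = z + ψ + v²/(2g) = 293.17 + 9.48 + 1.014 = 303.66 m.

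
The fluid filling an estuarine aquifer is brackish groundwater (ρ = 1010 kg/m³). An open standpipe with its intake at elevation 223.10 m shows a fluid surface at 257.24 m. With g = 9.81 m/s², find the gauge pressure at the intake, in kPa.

P ≈ 338 kPa

Pressure head ψ = h − z = 257.24 − 223.10 = 34.14 m.
P = ρgψ = 1010 × 9.81 × 34.14 = 338263 Pa ≈ 338 kPa.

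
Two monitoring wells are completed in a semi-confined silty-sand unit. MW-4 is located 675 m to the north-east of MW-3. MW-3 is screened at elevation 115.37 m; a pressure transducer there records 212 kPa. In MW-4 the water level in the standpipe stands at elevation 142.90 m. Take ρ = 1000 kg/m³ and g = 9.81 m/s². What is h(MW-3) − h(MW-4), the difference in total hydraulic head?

Pressure head at MW-3: ψ = P/(ρg) = 212×1000 / (1000 × 9.81) = 21.61 m.
Total head at MW-3: h = z + ψ = 115.37 + 21.61 = 136.98 m.
Total head at MW-4: h = 142.90 m (water level in the piezometer is the total head).
Head difference: h(MW-3) − h(MW-4) = 136.98 − 142.90 = -5.92 m.

Δh ≈ -5.92 m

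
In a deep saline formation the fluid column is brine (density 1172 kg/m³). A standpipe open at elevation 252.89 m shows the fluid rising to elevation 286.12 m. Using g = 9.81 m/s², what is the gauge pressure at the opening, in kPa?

P ≈ 382 kPa

Pressure head ψ = h − z = 286.12 − 252.89 = 33.23 m.
P = ρgψ = 1172 × 9.81 × 33.23 = 382056 Pa ≈ 382 kPa.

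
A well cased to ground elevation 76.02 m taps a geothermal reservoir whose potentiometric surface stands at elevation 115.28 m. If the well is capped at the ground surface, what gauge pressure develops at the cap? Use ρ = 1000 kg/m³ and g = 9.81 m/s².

Head above the cap: Δh = 115.28 − 76.02 = 39.26 m.
P = ρgΔh = 1000 × 9.81 × 39.26 = 385141 Pa ≈ 385 kPa.

P ≈ 385 kPa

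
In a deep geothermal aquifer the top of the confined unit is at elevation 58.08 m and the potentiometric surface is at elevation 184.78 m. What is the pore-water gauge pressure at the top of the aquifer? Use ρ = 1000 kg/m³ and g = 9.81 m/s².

Pressure head at the aquifer top: ψ = h − z = 184.78 − 58.08 = 126.70 m.
P = ρgψ = 1000 × 9.81 × 126.70 = 1242927 Pa ≈ 1240 kPa.

P ≈ 1240 kPa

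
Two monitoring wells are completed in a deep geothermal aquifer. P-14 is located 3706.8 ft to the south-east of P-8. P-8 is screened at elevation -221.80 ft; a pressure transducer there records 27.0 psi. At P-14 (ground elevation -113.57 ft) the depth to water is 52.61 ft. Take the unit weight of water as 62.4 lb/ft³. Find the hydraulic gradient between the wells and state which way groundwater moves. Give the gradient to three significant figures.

Pressure head at P-8: ψ = 144·P/γ = 144 × 27.0 / 62.4 = 62.31 ft.
Total head at P-8: h = z + ψ = -221.80 + 62.31 = -159.49 ft.
Total head at P-14: h = -113.57 − 52.61 = -166.18 ft.
Head difference: h(P-8) − h(P-14) = -159.49 − (-166.18) = 6.69 ft.
Hydraulic gradient: i = |Δh| / L = 6.69 / 3706.8 = 0.00180.
Flow is from higher to lower head: from P-8 toward P-14, i.e. toward the south-east.

i ≈ 0.00180; groundwater flows toward the south-east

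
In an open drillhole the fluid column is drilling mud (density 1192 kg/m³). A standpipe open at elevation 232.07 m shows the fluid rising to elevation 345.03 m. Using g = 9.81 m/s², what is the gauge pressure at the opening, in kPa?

P ≈ 1320 kPa

Pressure head ψ = h − z = 345.03 − 232.07 = 112.96 m.
P = ρgψ = 1192 × 9.81 × 112.96 = 1320900 Pa ≈ 1320 kPa.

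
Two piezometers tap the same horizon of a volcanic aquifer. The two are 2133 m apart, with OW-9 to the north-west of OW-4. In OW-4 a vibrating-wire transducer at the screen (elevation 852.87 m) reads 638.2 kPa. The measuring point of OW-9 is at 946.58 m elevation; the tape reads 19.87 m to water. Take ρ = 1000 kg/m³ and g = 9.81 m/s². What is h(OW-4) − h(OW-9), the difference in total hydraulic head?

Δh ≈ -8.78 m

Pressure head at OW-4: ψ = P/(ρg) = 638.2×1000 / (1000 × 9.81) = 65.06 m.
Total head at OW-4: h = z + ψ = 852.87 + 65.06 = 917.93 m.
Total head at OW-9: h = 946.58 − 19.87 = 926.71 m.
Head difference: h(OW-4) − h(OW-9) = 917.93 − 926.71 = -8.78 m.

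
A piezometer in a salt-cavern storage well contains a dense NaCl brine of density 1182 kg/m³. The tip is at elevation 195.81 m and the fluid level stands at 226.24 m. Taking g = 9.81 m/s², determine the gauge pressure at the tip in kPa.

Pressure head ψ = h − z = 226.24 − 195.81 = 30.43 m.
P = ρgψ = 1182 × 9.81 × 30.43 = 352849 Pa ≈ 353 kPa.

P ≈ 353 kPa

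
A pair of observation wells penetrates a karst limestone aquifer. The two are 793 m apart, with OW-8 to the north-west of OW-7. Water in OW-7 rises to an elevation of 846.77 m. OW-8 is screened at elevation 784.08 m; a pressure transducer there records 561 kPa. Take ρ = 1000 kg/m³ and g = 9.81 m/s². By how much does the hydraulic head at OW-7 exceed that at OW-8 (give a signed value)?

Δh ≈ 5.50 m

Total head at OW-7: h = 846.77 m (water level in the piezometer is the total head).
Pressure head at OW-8: ψ = P/(ρg) = 561×1000 / (1000 × 9.81) = 57.19 m.
Total head at OW-8: h = z + ψ = 784.08 + 57.19 = 841.27 m.
Head difference: h(OW-7) − h(OW-8) = 846.77 − 841.27 = 5.50 m.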